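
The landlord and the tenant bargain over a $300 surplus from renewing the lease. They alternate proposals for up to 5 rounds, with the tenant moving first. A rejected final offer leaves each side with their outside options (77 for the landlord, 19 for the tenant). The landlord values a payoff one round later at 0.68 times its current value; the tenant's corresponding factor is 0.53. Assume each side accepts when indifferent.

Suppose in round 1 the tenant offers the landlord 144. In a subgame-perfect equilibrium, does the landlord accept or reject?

Accept

Work out the landlord's continuation value if the offer is rejected.
Round 5 (the tenant proposes): the landlord gets 77 if talks fail, so the tenant offers 77 and keeps 223.
Round 4 (the landlord proposes): the tenant can get 223 next round, worth 0.53 × 223 = 118.19 now, so the landlord offers 118.19, keeping 181.81.
Round 3 (the tenant proposes): the landlord can get 181.81 next round, worth 0.68 × 181.81 = 123.6308 now. The tenant offers 123.6308 and keeps 300 − 123.6308 = 176.3692.
Round 2 (the landlord proposes): the tenant can get 176.3692 next round, worth 0.53 × 176.3692 = 93.475676 now, so the landlord offers 93.475676, keeping 206.524324.
So by rejecting in round 1, the landlord gets 206.524324 next round, worth 0.68 × 206.524324 = 140.43654032 now.
Offer 144 ≥ 140.43654032, so the landlord accepts.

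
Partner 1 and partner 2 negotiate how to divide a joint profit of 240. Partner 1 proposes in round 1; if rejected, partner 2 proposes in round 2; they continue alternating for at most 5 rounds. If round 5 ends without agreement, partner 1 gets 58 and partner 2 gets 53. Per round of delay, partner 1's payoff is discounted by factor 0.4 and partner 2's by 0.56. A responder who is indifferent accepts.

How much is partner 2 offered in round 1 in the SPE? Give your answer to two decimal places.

Work backward from the last round.
Round 5 (partner 1 proposes): partner 2 gets 53 if talks fail, so partner 1 offers 53 and keeps 187.
Round 4 (partner 2 proposes): partner 1 can get 187 next round, worth 0.4 × 187 = 74.8 now. Partner 2 offers 74.8 and keeps 240 − 74.8 = 165.2.
Round 3 (partner 1 proposes): partner 2 can get 165.2 next round, worth 0.56 × 165.2 = 92.512 now; partner 1 offers that and keeps 147.488.
Round 2 (partner 2 proposes): partner 1 can get 147.488 next round, worth 0.4 × 147.488 = 58.9952 now. Partner 2 offers 58.9952 and keeps 240 − 58.9952 = 181.0048.
Round 1 (partner 1 proposes): partner 2 can get 181.0048 next round, worth 0.56 × 181.0048 = 101.362688 now, so partner 1 offers 101.362688, keeping 138.637312.

101.36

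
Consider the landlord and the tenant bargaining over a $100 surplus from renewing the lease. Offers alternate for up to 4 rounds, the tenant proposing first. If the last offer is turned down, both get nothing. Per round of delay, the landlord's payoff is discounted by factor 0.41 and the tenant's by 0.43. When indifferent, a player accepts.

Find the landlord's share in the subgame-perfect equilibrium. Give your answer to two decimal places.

Round 4 (the landlord proposes): the tenant will accept anything ≥ 0, so the landlord offers 0 and keeps 100.
Round 3 (the tenant proposes): the landlord can get 100 next round, worth 0.41 × 100 = 41 now, so the tenant offers 41, keeping 59.
Round 2 (the landlord proposes): the tenant can get 59 next round, worth 0.43 × 59 = 25.37 now, so the landlord offers 25.37, keeping 74.63.
Round 1 (the tenant proposes): the landlord can get 74.63 next round, worth 0.41 × 74.63 = 30.5983 now. The tenant offers 30.5983 and keeps 100 − 30.5983 = 69.4017.

30.60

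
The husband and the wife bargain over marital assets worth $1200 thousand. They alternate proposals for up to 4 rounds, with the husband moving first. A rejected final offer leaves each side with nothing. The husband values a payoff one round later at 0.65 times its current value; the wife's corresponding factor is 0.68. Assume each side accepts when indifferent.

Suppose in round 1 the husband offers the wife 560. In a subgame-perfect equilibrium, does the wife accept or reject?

Work out the wife's continuation value if the offer is rejected.
Round 4 (the wife proposes): the husband will accept anything ≥ 0, so the wife offers 0 and keeps 1200.
Round 3 (the husband proposes): the wife can get 1200 next round, worth 0.68 × 1200 = 816 now. The husband offers 816 and keeps 1200 − 816 = 384.
Round 2 (the wife proposes): the husband can get 384 next round, worth 0.65 × 384 = 249.6 now, so the wife offers 249.6, keeping 950.4.
So by rejecting in round 1, the wife gets 950.4 next round, worth 0.68 × 950.4 = 646.272 now.
Offer 560 < 646.272, so the wife rejects.

Reject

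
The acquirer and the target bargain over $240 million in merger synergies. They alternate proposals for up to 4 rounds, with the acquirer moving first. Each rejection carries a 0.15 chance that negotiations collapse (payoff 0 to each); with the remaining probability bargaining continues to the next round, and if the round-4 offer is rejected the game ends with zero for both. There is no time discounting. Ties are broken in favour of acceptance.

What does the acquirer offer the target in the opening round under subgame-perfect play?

177.99

By backward induction:
Round 4 (the target proposes): rejection yields 0 for the acquirer; the target offers 0 and keeps 240.
Round 3 (the acquirer proposes): rejecting gives the target an expected 0.85 × 240 = 204. The acquirer offers 204 and keeps 240 − 204 = 36.
Round 2 (the target proposes): rejecting gives the acquirer an expected 0.85 × 36 = 30.6. The target offers 30.6 and keeps 240 − 30.6 = 209.4.
Round 1 (the acquirer proposes): rejecting gives the target an expected 0.85 × 209.4 = 177.99; the acquirer offers that and keeps 62.01.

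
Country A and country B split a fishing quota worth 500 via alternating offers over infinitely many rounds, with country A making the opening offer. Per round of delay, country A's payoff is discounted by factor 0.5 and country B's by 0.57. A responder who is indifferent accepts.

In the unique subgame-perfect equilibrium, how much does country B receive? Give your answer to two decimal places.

199.30

In a stationary SPE each proposer offers the other exactly their discounted continuation value.
If country A keeps x when proposing and country B keeps y when proposing, then x = 500 − 0.57y and y = 500 − 0.5x.
Solving: x = 500(1 − 0.57) / (1 − 0.5·0.57) = 215 / 0.715 ≈ 300.6993.
Country B gets 500 − 300.6993 ≈ 199.3007.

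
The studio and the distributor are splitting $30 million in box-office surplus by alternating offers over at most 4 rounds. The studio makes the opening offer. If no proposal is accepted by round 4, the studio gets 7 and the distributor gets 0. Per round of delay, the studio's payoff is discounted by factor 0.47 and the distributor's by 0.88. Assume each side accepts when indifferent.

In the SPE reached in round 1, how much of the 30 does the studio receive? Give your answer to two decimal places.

7.64

Round 4 (the distributor proposes): the studio gets 7 if talks fail, so the distributor offers 7 and keeps 23.
Round 3 (the studio proposes): the distributor can get 23 next round, worth 0.88 × 23 = 20.24 now. The studio offers 20.24 and keeps 30 − 20.24 = 9.76.
Round 2 (the distributor proposes): the studio can get 9.76 next round, worth 0.47 × 9.76 = 4.5872 now, so the distributor offers 4.5872, keeping 25.4128.
Round 1 (the studio proposes): the distributor can get 25.4128 next round, worth 0.88 × 25.4128 = 22.363264 now. The studio offers 22.363264 and keeps 30 − 22.363264 = 7.636736.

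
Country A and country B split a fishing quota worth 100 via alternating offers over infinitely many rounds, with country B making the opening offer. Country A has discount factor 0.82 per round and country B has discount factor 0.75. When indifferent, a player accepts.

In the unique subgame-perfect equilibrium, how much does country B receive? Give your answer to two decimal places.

When country B proposes, country A accepts any offer worth at least 0.82 times what country A would get by proposing next round; and vice versa.
This gives x = 100 − 0.82y and y = 100 − 0.75x, where x and y are each side's share when it proposes.
Hence (1 − 0.82·0.75)x = 100(1 − 0.82), i.e. 0.385·x = 18.
x ≈ 46.7532; country A's share is 100 − x ≈ 53.2468.

46.75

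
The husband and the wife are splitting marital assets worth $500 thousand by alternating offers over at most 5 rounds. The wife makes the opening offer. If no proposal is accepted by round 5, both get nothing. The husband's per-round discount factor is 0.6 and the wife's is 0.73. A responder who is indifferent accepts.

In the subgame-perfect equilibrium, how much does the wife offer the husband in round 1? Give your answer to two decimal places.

Round 5 (the wife proposes): the husband will accept anything ≥ 0, so the wife offers 0 and keeps 500.
Round 4 (the husband proposes): the wife can get 500 next round, worth 0.73 × 500 = 365 now; the husband offers that and keeps 135.
Round 3 (the wife proposes): the husband can get 135 next round, worth 0.6 × 135 = 81 now; the wife offers that and keeps 419.
Round 2 (the husband proposes): the wife can get 419 next round, worth 0.73 × 419 = 305.87 now. The husband offers 305.87 and keeps 500 − 305.87 = 194.13.
Round 1 (the wife proposes): the husband can get 194.13 next round, worth 0.6 × 194.13 = 116.478 now, so the wife offers 116.478, keeping 383.522.

116.48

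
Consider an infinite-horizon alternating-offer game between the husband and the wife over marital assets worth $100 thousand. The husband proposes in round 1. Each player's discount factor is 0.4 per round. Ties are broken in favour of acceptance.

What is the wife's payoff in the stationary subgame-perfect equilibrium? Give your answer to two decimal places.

In a stationary SPE each proposer offers the other exactly their discounted continuation value.
If the husband keeps x when proposing and the wife keeps y when proposing, then x = 100 − 0.4y and y = 100 − 0.4x.
Solving: x = 100(1 − 0.4) / (1 − 0.4·0.4) = 60 / 0.84 ≈ 71.4286.
The wife gets 100 − 71.4286 ≈ 28.5714.

28.57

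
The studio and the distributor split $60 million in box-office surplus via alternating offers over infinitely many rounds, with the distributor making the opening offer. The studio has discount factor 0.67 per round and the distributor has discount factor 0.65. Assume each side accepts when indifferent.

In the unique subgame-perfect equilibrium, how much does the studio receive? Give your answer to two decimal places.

24.92

In a stationary SPE each proposer offers the other exactly their discounted continuation value.
If the distributor keeps x when proposing and the studio keeps y when proposing, then x = 60 − 0.67y and y = 60 − 0.65x.
Solving: x = 60(1 − 0.67) / (1 − 0.65·0.67) = 19.8 / 0.5645 ≈ 35.0753.
The studio gets 60 − 35.0753 ≈ 24.9247.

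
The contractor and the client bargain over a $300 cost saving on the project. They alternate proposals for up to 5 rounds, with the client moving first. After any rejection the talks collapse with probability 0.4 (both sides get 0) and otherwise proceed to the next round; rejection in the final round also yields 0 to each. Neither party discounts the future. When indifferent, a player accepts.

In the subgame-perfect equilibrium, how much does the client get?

202.08

By backward induction:
Round 5 (the client proposes): the contractor will accept anything ≥ 0, so the client offers 0 and keeps 300.
Round 4 (the contractor proposes): rejecting gives the client an expected 0.6 × 300 = 180; the contractor offers that and keeps 120.
Round 3 (the client proposes): rejecting gives the contractor an expected 0.6 × 120 = 72, so the client offers 72, keeping 228.
Round 2 (the contractor proposes): rejecting gives the client an expected 0.6 × 228 = 136.8. The contractor offers 136.8 and keeps 300 − 136.8 = 163.2.
Round 1 (the client proposes): rejecting gives the contractor an expected 0.6 × 163.2 = 97.92. The client offers 97.92 and keeps 300 − 97.92 = 202.08.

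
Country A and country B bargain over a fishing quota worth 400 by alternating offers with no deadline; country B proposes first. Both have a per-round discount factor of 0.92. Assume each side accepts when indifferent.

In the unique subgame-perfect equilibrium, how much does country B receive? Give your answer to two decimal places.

Let x be country B's share when country B proposes and y be country A's share when country A proposes.
Country A accepts iff offered ≥ 0.92·y, so x = 400 − 0.92y. Symmetrically y = 400 − 0.92x.
Substituting: x = 400 − 0.92(400 − 0.92x), giving x(1 − 0.92·0.92) = 400(1 − 0.92).
So x = 400 × 0.08 / 0.1536 ≈ 208.3333, and country A receives 400 − x ≈ 191.6667.

208.33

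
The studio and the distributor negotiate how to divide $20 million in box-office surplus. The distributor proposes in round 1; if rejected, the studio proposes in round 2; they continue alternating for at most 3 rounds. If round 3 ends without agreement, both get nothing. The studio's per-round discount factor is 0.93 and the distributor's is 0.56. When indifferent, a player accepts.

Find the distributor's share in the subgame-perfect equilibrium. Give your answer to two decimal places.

Round 3 (the distributor proposes): the studio will accept anything ≥ 0, so the distributor offers 0 and keeps 20.
Round 2 (the studio proposes): the distributor can get 20 next round, worth 0.56 × 20 = 11.2 now, so the studio offers 11.2, keeping 8.8.
Round 1 (the distributor proposes): the studio can get 8.8 next round, worth 0.93 × 8.8 = 8.184 now; the distributor offers that and keeps 11.816.

11.82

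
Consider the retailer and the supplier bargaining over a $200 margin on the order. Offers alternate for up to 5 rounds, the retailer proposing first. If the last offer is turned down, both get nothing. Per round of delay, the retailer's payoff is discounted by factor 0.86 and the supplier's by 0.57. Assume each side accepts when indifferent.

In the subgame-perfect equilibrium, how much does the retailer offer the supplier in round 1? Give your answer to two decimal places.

Work backward from the last round.
Round 5 (the retailer proposes): the supplier will accept anything ≥ 0, so the retailer offers 0 and keeps 200.
Round 4 (the supplier proposes): the retailer can get 200 next round, worth 0.86 × 200 = 172 now, so the supplier offers 172, keeping 28.
Round 3 (the retailer proposes): the supplier can get 28 next round, worth 0.57 × 28 = 15.96 now; the retailer offers that and keeps 184.04.
Round 2 (the supplier proposes): the retailer can get 184.04 next round, worth 0.86 × 184.04 = 158.2744 now, so the supplier offers 158.2744, keeping 41.7256.
Round 1 (the retailer proposes): the supplier can get 41.7256 next round, worth 0.57 × 41.7256 = 23.783592 now. The retailer offers 23.783592 and keeps 200 − 23.783592 = 176.216408.

23.78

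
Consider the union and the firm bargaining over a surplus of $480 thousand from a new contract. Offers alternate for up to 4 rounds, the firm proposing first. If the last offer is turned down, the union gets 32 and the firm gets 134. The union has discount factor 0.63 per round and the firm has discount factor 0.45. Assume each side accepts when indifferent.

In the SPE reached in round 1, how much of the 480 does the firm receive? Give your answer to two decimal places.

Round 4 (the union proposes): the firm gets 134 if talks fail, so the union offers 134 and keeps 346.
Round 3 (the firm proposes): the union can get 346 next round, worth 0.63 × 346 = 217.98 now; the firm offers that and keeps 262.02.
Round 2 (the union proposes): the firm can get 262.02 next round, worth 0.45 × 262.02 = 117.909 now. The union offers 117.909 and keeps 480 − 117.909 = 362.091.
Round 1 (the firm proposes): the union can get 362.091 next round, worth 0.63 × 362.091 = 228.11733 now, so the firm offers 228.11733, keeping 251.88267.

251.88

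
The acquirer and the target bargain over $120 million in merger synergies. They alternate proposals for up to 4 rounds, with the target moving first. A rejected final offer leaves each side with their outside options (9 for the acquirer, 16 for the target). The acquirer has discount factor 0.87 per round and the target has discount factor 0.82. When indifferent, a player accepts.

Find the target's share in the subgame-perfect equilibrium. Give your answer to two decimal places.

36.66

Round 4 (the acquirer proposes): the target gets 16 if talks fail, so the acquirer offers 16 and keeps 104.
Round 3 (the target proposes): the acquirer can get 104 next round, worth 0.87 × 104 = 90.48 now; the target offers that and keeps 29.52.
Round 2 (the acquirer proposes): the target can get 29.52 next round, worth 0.82 × 29.52 = 24.2064 now. The acquirer offers 24.2064 and keeps 120 − 24.2064 = 95.7936.
Round 1 (the target proposes): the acquirer can get 95.7936 next round, worth 0.87 × 95.7936 = 83.340432 now. The target offers 83.340432 and keeps 120 − 83.340432 = 36.659568.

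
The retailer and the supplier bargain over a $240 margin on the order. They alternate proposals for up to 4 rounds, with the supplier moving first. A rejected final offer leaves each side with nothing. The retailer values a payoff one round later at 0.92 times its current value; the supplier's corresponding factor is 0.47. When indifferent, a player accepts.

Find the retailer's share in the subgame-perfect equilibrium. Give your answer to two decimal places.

Round 4 (the retailer proposes): the supplier will accept anything ≥ 0, so the retailer offers 0 and keeps 240.
Round 3 (the supplier proposes): the retailer can get 240 next round, worth 0.92 × 240 = 220.8 now, so the supplier offers 220.8, keeping 19.2.
Round 2 (the retailer proposes): the supplier can get 19.2 next round, worth 0.47 × 19.2 = 9.024 now, so the retailer offers 9.024, keeping 230.976.
Round 1 (the supplier proposes): the retailer can get 230.976 next round, worth 0.92 × 230.976 = 212.49792 now, so the supplier offers 212.49792, keeping 27.50208.

212.50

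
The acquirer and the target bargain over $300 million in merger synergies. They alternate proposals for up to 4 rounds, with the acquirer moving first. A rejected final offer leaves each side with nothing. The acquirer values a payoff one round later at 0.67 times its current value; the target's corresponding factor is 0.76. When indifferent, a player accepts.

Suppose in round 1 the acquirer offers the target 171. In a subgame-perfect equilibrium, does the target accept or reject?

Round 4 (the target proposes): rejection yields 0 for the acquirer; the target offers 0 and keeps 300.
Round 3 (the acquirer proposes): the target can get 300 next round, worth 0.76 × 300 = 228 now; the acquirer offers that and keeps 72.
Round 2 (the target proposes): the acquirer can get 72 next round, worth 0.67 × 72 = 48.24 now; the target offers that and keeps 251.76.
So by rejecting in round 1, the target gets 251.76 next round, worth 0.76 × 251.76 = 191.3376 now.
Offer 171 < 191.3376, so the target rejects.

Reject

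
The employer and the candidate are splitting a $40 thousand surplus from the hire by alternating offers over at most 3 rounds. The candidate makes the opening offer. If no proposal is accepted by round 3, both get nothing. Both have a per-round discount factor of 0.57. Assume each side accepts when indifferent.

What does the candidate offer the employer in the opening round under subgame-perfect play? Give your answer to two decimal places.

Solve by backward induction from round 3.
Round 3 (the candidate proposes): the employer will accept anything ≥ 0, so the candidate offers 0 and keeps 40.
Round 2 (the employer proposes): the candidate can get 40 next round, worth 0.57 × 40 = 22.8 now. The employer offers 22.8 and keeps 40 − 22.8 = 17.2.
Round 1 (the candidate proposes): the employer can get 17.2 next round, worth 0.57 × 17.2 = 9.804 now, so the candidate offers 9.804, keeping 30.196.

9.80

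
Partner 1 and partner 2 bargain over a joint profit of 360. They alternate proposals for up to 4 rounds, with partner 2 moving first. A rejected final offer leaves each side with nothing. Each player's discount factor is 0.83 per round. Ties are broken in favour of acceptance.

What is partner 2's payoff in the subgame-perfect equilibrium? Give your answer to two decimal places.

By backward induction:
Round 4 (partner 1 proposes): partner 2 will accept anything ≥ 0, so partner 1 offers 0 and keeps 360.
Round 3 (partner 2 proposes): partner 1 can get 360 next round, worth 0.83 × 360 = 298.8 now. Partner 2 offers 298.8 and keeps 360 − 298.8 = 61.2.
Round 2 (partner 1 proposes): partner 2 can get 61.2 next round, worth 0.83 × 61.2 = 50.796 now; partner 1 offers that and keeps 309.204.
Round 1 (partner 2 proposes): partner 1 can get 309.204 next round, worth 0.83 × 309.204 = 256.63932 now. Partner 2 offers 256.63932 and keeps 360 − 256.63932 = 103.36068.

103.36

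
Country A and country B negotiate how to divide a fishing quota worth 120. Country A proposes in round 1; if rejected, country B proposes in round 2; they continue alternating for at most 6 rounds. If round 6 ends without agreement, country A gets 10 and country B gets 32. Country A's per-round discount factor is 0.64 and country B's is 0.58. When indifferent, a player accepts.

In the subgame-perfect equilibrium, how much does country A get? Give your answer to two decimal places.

76.85

Work backward from the last round.
Round 6 (country B proposes): country A gets 10 if talks fail, so country B offers 10 and keeps 110.
Round 5 (country A proposes): country B can get 110 next round, worth 0.58 × 110 = 63.8 now; country A offers that and keeps 56.2.
Round 4 (country B proposes): country A can get 56.2 next round, worth 0.64 × 56.2 = 35.968 now. Country B offers 35.968 and keeps 120 − 35.968 = 84.032.
Round 3 (country A proposes): country B can get 84.032 next round, worth 0.58 × 84.032 = 48.73856 now. Country A offers 48.73856 and keeps 120 − 48.73856 = 71.26144.
Round 2 (country B proposes): country A can get 71.26144 next round, worth 0.64 × 71.26144 = 45.6073216 now, so country B offers 45.6073216, keeping 74.3926784.
Round 1 (country A proposes): country B can get 74.3926784 next round, worth 0.58 × 74.3926784 = 43.147753472 now. Country A offers 43.147753472 and keeps 120 − 43.147753472 = 76.852246528.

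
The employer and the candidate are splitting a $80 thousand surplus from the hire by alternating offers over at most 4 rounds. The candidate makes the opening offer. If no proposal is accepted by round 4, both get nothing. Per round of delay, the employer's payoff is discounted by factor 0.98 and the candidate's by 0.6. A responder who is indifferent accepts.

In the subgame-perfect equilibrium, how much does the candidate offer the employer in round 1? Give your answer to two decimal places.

Work backward from the last round.
Round 4 (the employer proposes): rejection yields 0 for the candidate; the employer offers 0 and keeps 80.
Round 3 (the candidate proposes): the employer can get 80 next round, worth 0.98 × 80 = 78.4 now, so the candidate offers 78.4, keeping 1.6.
Round 2 (the employer proposes): the candidate can get 1.6 next round, worth 0.6 × 1.6 = 0.96 now, so the employer offers 0.96, keeping 79.04.
Round 1 (the candidate proposes): the employer can get 79.04 next round, worth 0.98 × 79.04 = 77.4592 now, so the candidate offers 77.4592, keeping 2.5408.

77.46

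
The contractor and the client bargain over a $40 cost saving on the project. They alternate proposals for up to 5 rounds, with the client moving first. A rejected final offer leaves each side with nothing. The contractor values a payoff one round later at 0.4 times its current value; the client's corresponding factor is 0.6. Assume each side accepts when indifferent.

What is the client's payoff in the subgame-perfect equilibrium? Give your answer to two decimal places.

32.06

Round 5 (the client proposes): the contractor will accept anything ≥ 0, so the client offers 0 and keeps 40.
Round 4 (the contractor proposes): the client can get 40 next round, worth 0.6 × 40 = 24 now, so the contractor offers 24, keeping 16.
Round 3 (the client proposes): the contractor can get 16 next round, worth 0.4 × 16 = 6.4 now; the client offers that and keeps 33.6.
Round 2 (the contractor proposes): the client can get 33.6 next round, worth 0.6 × 33.6 = 20.16 now. The contractor offers 20.16 and keeps 40 − 20.16 = 19.84.
Round 1 (the client proposes): the contractor can get 19.84 next round, worth 0.4 × 19.84 = 7.936 now. The client offers 7.936 and keeps 40 − 7.936 = 32.064.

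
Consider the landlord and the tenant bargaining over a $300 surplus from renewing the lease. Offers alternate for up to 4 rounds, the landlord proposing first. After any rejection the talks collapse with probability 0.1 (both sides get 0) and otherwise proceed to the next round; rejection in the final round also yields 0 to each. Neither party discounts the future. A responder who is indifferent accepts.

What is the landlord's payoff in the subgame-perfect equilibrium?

Round 4 (the tenant proposes): the landlord will accept anything ≥ 0, so the tenant offers 0 and keeps 300.
Round 3 (the landlord proposes): rejecting gives the tenant an expected 0.9 × 300 = 270, so the landlord offers 270, keeping 30.
Round 2 (the tenant proposes): rejecting gives the landlord an expected 0.9 × 30 = 27. The tenant offers 27 and keeps 300 − 27 = 273.
Round 1 (the landlord proposes): rejecting gives the tenant an expected 0.9 × 273 = 245.7, so the landlord offers 245.7, keeping 54.3.

54.3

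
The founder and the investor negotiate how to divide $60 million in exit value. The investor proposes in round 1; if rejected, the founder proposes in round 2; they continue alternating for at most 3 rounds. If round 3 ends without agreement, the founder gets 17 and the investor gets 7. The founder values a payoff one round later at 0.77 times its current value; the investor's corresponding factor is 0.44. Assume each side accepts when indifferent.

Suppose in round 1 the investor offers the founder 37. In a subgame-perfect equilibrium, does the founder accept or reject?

Work out the founder's continuation value if the offer is rejected.
Round 3 (the investor proposes): the founder gets 17 if talks fail, so the investor offers 17 and keeps 43.
Round 2 (the founder proposes): the investor can get 43 next round, worth 0.44 × 43 = 18.92 now. The founder offers 18.92 and keeps 60 − 18.92 = 41.08.
So by rejecting in round 1, the founder gets 41.08 next round, worth 0.77 × 41.08 = 31.6316 now.
Offer 37 ≥ 31.6316, so the founder accepts.

Accept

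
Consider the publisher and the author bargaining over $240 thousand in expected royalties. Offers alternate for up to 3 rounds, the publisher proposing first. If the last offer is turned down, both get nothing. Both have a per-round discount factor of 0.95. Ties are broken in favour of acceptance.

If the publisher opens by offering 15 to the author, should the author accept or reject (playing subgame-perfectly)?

Work out the author's continuation value if the offer is rejected.
Round 3 (the publisher proposes): the author will accept anything ≥ 0, so the publisher offers 0 and keeps 240.
Round 2 (the author proposes): the publisher can get 240 next round, worth 0.95 × 240 = 228 now; the author offers that and keeps 12.
So by rejecting in round 1, the author gets 12 next round, worth 0.95 × 12 = 11.4 now.
Offer 15 ≥ 11.4, so the author accepts.

Accept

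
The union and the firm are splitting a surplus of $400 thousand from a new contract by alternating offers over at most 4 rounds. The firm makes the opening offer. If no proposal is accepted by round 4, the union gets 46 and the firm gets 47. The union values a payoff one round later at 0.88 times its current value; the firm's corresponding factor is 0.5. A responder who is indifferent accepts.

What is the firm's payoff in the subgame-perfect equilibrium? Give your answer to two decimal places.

Round 4 (the union proposes): the firm gets 47 if talks fail, so the union offers 47 and keeps 353.
Round 3 (the firm proposes): the union can get 353 next round, worth 0.88 × 353 = 310.64 now. The firm offers 310.64 and keeps 400 − 310.64 = 89.36.
Round 2 (the union proposes): the firm can get 89.36 next round, worth 0.5 × 89.36 = 44.68 now, so the union offers 44.68, keeping 355.32.
Round 1 (the firm proposes): the union can get 355.32 next round, worth 0.88 × 355.32 = 312.6816 now, so the firm offers 312.6816, keeping 87.3184.

87.32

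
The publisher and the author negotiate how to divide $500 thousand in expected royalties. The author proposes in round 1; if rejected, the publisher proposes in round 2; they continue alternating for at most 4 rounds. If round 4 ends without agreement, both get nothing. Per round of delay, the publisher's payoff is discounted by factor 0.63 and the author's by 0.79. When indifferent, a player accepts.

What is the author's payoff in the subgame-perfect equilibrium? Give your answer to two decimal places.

By backward induction:
Round 4 (the publisher proposes): the author will accept anything ≥ 0, so the publisher offers 0 and keeps 500.
Round 3 (the author proposes): the publisher can get 500 next round, worth 0.63 × 500 = 315 now, so the author offers 315, keeping 185.
Round 2 (the publisher proposes): the author can get 185 next round, worth 0.79 × 185 = 146.15 now, so the publisher offers 146.15, keeping 353.85.
Round 1 (the author proposes): the publisher can get 353.85 next round, worth 0.63 × 353.85 = 222.9255 now; the author offers that and keeps 277.0745.

277.07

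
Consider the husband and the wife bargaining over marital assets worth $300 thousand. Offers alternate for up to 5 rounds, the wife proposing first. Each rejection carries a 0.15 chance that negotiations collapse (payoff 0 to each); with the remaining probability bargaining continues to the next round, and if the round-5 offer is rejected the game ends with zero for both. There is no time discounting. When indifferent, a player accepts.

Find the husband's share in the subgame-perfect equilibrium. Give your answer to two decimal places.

Round 5 (the wife proposes): rejection yields 0 for the husband; the wife offers 0 and keeps 300.
Round 4 (the husband proposes): rejecting gives the wife an expected 0.85 × 300 = 255; the husband offers that and keeps 45.
Round 3 (the wife proposes): rejecting gives the husband an expected 0.85 × 45 = 38.25; the wife offers that and keeps 261.75.
Round 2 (the husband proposes): rejecting gives the wife an expected 0.85 × 261.75 = 222.4875, so the husband offers 222.4875, keeping 77.5125.
Round 1 (the wife proposes): rejecting gives the husband an expected 0.85 × 77.5125 = 65.885625, so the wife offers 65.885625, keeping 234.114375.

65.89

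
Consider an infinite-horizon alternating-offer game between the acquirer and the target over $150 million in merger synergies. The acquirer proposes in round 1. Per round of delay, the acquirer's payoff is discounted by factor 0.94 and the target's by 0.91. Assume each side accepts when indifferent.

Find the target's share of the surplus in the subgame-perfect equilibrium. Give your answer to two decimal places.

56.64

In a stationary SPE each proposer offers the other exactly their discounted continuation value.
If the acquirer keeps x when proposing and the target keeps y when proposing, then x = 150 − 0.91y and y = 150 − 0.94x.
Solving: x = 150(1 − 0.91) / (1 − 0.94·0.91) = 13.5 / 0.1446 ≈ 93.3610.
The target gets 150 − 93.3610 ≈ 56.6390.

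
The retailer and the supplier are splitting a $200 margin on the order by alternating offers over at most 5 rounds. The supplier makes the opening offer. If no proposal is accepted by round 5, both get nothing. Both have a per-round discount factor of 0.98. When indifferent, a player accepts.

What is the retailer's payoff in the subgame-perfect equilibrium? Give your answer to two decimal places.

7.68

Solve by backward induction from round 5.
Round 5 (the supplier proposes): rejection yields 0 for the retailer; the supplier offers 0 and keeps 200.
Round 4 (the retailer proposes): the supplier can get 200 next round, worth 0.98 × 200 = 196 now, so the retailer offers 196, keeping 4.
Round 3 (the supplier proposes): the retailer can get 4 next round, worth 0.98 × 4 = 3.92 now, so the supplier offers 3.92, keeping 196.08.
Round 2 (the retailer proposes): the supplier can get 196.08 next round, worth 0.98 × 196.08 = 192.1584 now, so the retailer offers 192.1584, keeping 7.8416.
Round 1 (the supplier proposes): the retailer can get 7.8416 next round, worth 0.98 × 7.8416 = 7.684768 now. The supplier offers 7.684768 and keeps 200 − 7.684768 = 192.315232.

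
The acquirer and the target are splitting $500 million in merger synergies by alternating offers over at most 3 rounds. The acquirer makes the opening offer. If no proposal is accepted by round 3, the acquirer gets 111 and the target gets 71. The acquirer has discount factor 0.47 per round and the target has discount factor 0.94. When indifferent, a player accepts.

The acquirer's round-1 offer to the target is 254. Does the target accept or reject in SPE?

Reject

Round 3 (the acquirer proposes): the target gets 71 if talks fail, so the acquirer offers 71 and keeps 429.
Round 2 (the target proposes): the acquirer can get 429 next round, worth 0.47 × 429 = 201.63 now. The target offers 201.63 and keeps 500 − 201.63 = 298.37.
So by rejecting in round 1, the target gets 298.37 next round, worth 0.94 × 298.37 = 280.4678 now.
Offer 254 < 280.4678, so the target rejects.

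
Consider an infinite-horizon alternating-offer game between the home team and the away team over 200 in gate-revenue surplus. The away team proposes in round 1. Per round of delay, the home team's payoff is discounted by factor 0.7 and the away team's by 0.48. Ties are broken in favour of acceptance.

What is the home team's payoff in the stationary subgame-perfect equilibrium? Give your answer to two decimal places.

109.64

When the away team proposes, the home team accepts any offer worth at least 0.7 times what the home team would get by proposing next round; and vice versa.
This gives x = 200 − 0.7y and y = 200 − 0.48x, where x and y are each side's share when it proposes.
Hence (1 − 0.7·0.48)x = 200(1 − 0.7), i.e. 0.664·x = 60.
x ≈ 90.3614; the home team's share is 200 − x ≈ 109.6386.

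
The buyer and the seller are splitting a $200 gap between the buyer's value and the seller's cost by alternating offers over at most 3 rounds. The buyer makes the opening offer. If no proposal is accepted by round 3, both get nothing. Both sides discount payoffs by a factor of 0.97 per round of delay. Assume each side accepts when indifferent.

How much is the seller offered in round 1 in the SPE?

Round 3 (the buyer proposes): rejection yields 0 for the seller; the buyer offers 0 and keeps 200.
Round 2 (the seller proposes): the buyer can get 200 next round, worth 0.97 × 200 = 194 now; the seller offers that and keeps 6.
Round 1 (the buyer proposes): the seller can get 6 next round, worth 0.97 × 6 = 5.82 now. The buyer offers 5.82 and keeps 200 − 5.82 = 194.18.

5.82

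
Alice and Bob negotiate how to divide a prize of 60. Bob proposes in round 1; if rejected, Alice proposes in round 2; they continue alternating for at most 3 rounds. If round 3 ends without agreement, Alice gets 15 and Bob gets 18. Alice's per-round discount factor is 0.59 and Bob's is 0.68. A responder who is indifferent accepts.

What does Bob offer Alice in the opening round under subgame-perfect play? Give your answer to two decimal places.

Solve by backward induction from round 3.
Round 3 (Bob proposes): Alice gets 15 if talks fail, so Bob offers 15 and keeps 45.
Round 2 (Alice proposes): Bob can get 45 next round, worth 0.68 × 45 = 30.6 now, so Alice offers 30.6, keeping 29.4.
Round 1 (Bob proposes): Alice can get 29.4 next round, worth 0.59 × 29.4 = 17.346 now. Bob offers 17.346 and keeps 60 − 17.346 = 42.654.

17.35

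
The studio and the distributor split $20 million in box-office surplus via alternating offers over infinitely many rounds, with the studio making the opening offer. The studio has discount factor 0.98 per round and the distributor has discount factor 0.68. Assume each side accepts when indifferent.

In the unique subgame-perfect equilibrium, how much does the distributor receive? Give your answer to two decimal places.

When the studio proposes, the distributor accepts any offer worth at least 0.68 times what the distributor would get by proposing next round; and vice versa.
This gives x = 20 − 0.68y and y = 20 − 0.98x, where x and y are each side's share when it proposes.
Hence (1 − 0.68·0.98)x = 20(1 − 0.68), i.e. 0.3336·x = 6.4.
x ≈ 19.1847; the distributor's share is 20 − x ≈ 0.8153.

0.82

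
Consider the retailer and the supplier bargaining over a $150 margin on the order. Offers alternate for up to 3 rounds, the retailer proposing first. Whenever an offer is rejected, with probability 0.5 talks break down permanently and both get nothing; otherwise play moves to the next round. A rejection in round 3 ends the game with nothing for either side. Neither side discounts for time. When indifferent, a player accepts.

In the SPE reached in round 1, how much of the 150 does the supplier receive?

Round 3 (the retailer proposes): the supplier will accept anything ≥ 0, so the retailer offers 0 and keeps 150.
Round 2 (the supplier proposes): rejecting gives the retailer an expected 0.5 × 150 = 75, so the supplier offers 75, keeping 75.
Round 1 (the retailer proposes): rejecting gives the supplier an expected 0.5 × 75 = 37.5. The retailer offers 37.5 and keeps 150 − 37.5 = 112.5.

37.5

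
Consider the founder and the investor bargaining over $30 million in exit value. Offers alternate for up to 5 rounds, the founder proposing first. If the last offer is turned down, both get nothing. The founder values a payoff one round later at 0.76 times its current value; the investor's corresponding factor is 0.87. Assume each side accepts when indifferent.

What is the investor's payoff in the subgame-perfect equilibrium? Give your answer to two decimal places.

Round 5 (the founder proposes): rejection yields 0 for the investor; the founder offers 0 and keeps 30.
Round 4 (the investor proposes): the founder can get 30 next round, worth 0.76 × 30 = 22.8 now; the investor offers that and keeps 7.2.
Round 3 (the founder proposes): the investor can get 7.2 next round, worth 0.87 × 7.2 = 6.264 now. The founder offers 6.264 and keeps 30 − 6.264 = 23.736.
Round 2 (the investor proposes): the founder can get 23.736 next round, worth 0.76 × 23.736 = 18.03936 now, so the investor offers 18.03936, keeping 11.96064.
Round 1 (the founder proposes): the investor can get 11.96064 next round, worth 0.87 × 11.96064 = 10.4057568 now, so the founder offers 10.4057568, keeping 19.5942432.

10.41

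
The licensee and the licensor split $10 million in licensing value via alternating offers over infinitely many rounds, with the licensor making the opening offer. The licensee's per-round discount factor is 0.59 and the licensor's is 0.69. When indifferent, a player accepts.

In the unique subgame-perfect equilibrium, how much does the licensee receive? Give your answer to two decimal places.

3.08

When the licensor proposes, the licensee accepts any offer worth at least 0.59 times what the licensee would get by proposing next round; and vice versa.
This gives x = 10 − 0.59y and y = 10 − 0.69x, where x and y are each side's share when it proposes.
Hence (1 − 0.59·0.69)x = 10(1 − 0.59), i.e. 0.5929·x = 4.1.
x ≈ 6.9152; the licensee's share is 10 − x ≈ 3.0848.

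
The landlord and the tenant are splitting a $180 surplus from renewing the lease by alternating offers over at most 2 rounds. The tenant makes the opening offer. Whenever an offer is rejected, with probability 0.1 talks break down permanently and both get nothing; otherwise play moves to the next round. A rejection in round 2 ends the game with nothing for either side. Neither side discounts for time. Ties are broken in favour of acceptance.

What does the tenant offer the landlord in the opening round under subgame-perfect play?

By backward induction:
Round 2 (the landlord proposes): the tenant will accept anything ≥ 0, so the landlord offers 0 and keeps 180.
Round 1 (the tenant proposes): rejecting gives the landlord an expected 0.9 × 180 = 162, so the tenant offers 162, keeping 18.

162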